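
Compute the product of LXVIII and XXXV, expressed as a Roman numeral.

LXVIII = 68
XXXV = 35
68 × 35 = 2380

MMCCCLXXX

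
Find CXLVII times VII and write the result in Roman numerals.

CXLVII = 147
VII = 7
147 × 7 = 1029

MXXIX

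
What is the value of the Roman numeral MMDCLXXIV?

MMDCLXXIV: M=1000, M=1000, D=500, C=100, L=50, X=10, X=10, IV=4
1000 + 1000 + 500 + 100 + 50 + 10 + 10 + 4 = 2674

2674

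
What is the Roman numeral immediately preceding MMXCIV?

MMXCIV = 2094; previous is 2093

MMXCIII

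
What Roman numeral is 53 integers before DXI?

DXI = 511
511 - 53 = 458

CDLVIII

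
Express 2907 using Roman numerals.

Convert 2907 to Roman numerals:
  2907 contains 2×1000 (MM)
  907 contains 1×900 (CM)
  7 contains 1×5 (V)
  2 contains 2×1 (II)

MMCMVII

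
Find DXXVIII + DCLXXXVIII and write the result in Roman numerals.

DXXVIII = 528
DCLXXXVIII = 688
528 + 688 = 1216

MCCXVI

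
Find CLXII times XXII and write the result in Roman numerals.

CLXII = 162
XXII = 22
162 × 22 = 3564

MMMDLXIV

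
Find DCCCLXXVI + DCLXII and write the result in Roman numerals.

DCCCLXXVI = 876
DCLXII = 662
876 + 662 = 1538

MDXXXVIII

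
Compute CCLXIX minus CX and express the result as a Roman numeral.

CCLXIX = 269
CX = 110
269 - 110 = 159

CLIX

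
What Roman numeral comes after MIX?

MIX = 1009, so the next integer is 1009 + 1 = 1010

MX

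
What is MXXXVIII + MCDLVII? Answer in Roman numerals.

MXXXVIII = 1038
MCDLVII = 1457
1038 + 1457 = 2495

MMCDXCV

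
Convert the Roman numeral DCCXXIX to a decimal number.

DCCXXIX: D=500, C=100, C=100, X=10, X=10, IX=9
500 + 100 + 100 + 10 + 10 + 9 = 729

729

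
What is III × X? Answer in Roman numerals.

III = 3
X = 10
3 × 10 = 30

XXX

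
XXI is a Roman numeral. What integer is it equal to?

XXI: X=10, X=10, I=1
10 + 10 + 1 = 21

21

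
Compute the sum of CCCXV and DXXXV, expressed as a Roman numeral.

CCCXV = 315
DXXXV = 535
315 + 535 = 850

DCCCL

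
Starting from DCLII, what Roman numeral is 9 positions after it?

DCLII = 652
652 + 9 = 661

DCLXI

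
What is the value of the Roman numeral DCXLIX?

DCXLIX: D=500, C=100, XL=40, IX=9
500 + 100 + 40 + 9 = 649

649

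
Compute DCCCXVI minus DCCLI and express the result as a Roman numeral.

DCCCXVI = 816
DCCLI = 751
816 - 751 = 65

LXV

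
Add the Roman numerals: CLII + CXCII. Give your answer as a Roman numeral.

CLII = 152
CXCII = 192
152 + 192 = 344

CCCXLIV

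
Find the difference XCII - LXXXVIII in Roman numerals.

XCII = 92
LXXXVIII = 88
92 - 88 = 4

IV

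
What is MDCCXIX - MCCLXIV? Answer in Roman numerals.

MDCCXIX = 1719
MCCLXIV = 1264
1719 - 1264 = 455

CDLV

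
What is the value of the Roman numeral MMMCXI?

MMMCXI: M=1000, M=1000, M=1000, C=100, X=10, I=1
1000 + 1000 + 1000 + 100 + 10 + 1 = 3111

3111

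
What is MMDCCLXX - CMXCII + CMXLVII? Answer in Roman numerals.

MMDCCLXX = 2770, CMXCII = 992, CMXLVII = 947
2770 - 992 = 1778
1778 + 947 = 2725

MMDCCXXV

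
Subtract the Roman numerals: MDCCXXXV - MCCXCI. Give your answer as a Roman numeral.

MDCCXXXV = 1735
MCCXCI = 1291
1735 - 1291 = 444

CDXLIV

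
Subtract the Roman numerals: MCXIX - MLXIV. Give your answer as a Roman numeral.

MCXIX = 1119
MLXIV = 1064
1119 - 1064 = 55

LV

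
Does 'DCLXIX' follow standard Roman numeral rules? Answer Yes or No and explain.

'DCLXIX': Check the rules: uses only the symbols I, V, X, L, C, D, M; no symbol is repeated more than three times in a row; V, L and D each appear at most once; the only place a smaller symbol precedes a larger one is the allowed subtractive pair IX, the symbol right after such a pair (if any) is smaller than the pair's first symbol, and otherwise the values never increase from left to right. Value: D (500) + C (100) + L (50) + X (10) + IX (9) = 669. So it is a valid standard Roman numeral.

Yes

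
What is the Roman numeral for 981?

Convert 981 to Roman numerals:
  981 contains 1×900 (CM)
  81 contains 1×50 (L)
  31 contains 3×10 (XXX)
  1 contains 1×1 (I)

CMLXXXI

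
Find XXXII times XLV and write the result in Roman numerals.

XXXII = 32
XLV = 45
32 × 45 = 1440

MCDXL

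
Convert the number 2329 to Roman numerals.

Convert 2329 to Roman numerals:
  2329 contains 2×1000 (MM)
  329 contains 3×100 (CCC)
  29 contains 2×10 (XX)
  9 contains 1×9 (IX)

MMCCCXXIX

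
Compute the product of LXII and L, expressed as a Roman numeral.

LXII = 62
L = 50
62 × 50 = 3100

MMMC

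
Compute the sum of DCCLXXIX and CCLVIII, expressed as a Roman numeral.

DCCLXXIX = 779
CCLVIII = 258
779 + 258 = 1037

MXXXVII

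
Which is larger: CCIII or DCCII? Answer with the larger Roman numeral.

CCIII = 203
DCCII = 702
702 is larger

DCCII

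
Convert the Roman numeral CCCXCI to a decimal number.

CCCXCI: C=100, C=100, C=100, XC=90, I=1
100 + 100 + 100 + 90 + 1 = 391

391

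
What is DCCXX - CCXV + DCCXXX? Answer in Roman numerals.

DCCXX = 720, CCXV = 215, DCCXXX = 730
720 - 215 = 505
505 + 730 = 1235

MCCXXXV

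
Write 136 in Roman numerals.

Convert 136 to Roman numerals:
  136 contains 1×100 (C)
  36 contains 3×10 (XXX)
  6 contains 1×5 (V)
  1 contains 1×1 (I)

CXXXVI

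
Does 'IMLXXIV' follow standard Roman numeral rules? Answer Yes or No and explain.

'IMLXXIV': Invalid subtractive combination: IM

No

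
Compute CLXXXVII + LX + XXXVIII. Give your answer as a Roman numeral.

CLXXXVII = 187, LX = 60, XXXVIII = 38
187 + 60 = 247
247 + 38 = 285

CCLXXXV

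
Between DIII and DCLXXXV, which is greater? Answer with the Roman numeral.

DIII = 503
DCLXXXV = 685
685 is larger

DCLXXXV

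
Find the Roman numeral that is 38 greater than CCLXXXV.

CCLXXXV = 285
285 + 38 = 323

CCCXXIII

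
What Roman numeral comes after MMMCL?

MMMCL = 3150, so the next integer is 3150 + 1 = 3151

MMMCLI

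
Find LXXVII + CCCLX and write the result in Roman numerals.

LXXVII = 77
CCCLX = 360
77 + 360 = 437

CDXXXVII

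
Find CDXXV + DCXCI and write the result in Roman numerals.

CDXXV = 425
DCXCI = 691
425 + 691 = 1116

MCXVI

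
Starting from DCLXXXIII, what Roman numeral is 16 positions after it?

DCLXXXIII = 683
683 + 16 = 699

DCXCIX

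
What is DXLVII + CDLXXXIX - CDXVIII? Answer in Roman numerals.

DXLVII = 547, CDLXXXIX = 489, CDXVIII = 418
547 + 489 = 1036
1036 - 418 = 618

DCXVIII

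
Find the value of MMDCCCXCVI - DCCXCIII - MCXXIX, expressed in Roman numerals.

MMDCCCXCVI = 2896, DCCXCIII = 793, MCXXIX = 1129
2896 - 793 = 2103
2103 - 1129 = 974

CMLXXIV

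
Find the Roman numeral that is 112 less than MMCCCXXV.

MMCCCXXV = 2325
2325 - 112 = 2213

MMCCXIII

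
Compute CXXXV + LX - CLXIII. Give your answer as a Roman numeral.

CXXXV = 135, LX = 60, CLXIII = 163
135 + 60 = 195
195 - 163 = 32

XXXII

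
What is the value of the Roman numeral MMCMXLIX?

MMCMXLIX: M=1000, M=1000, CM=900, XL=40, IX=9
1000 + 1000 + 900 + 40 + 9 = 2949

2949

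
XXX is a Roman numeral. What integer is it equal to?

XXX: X=10, X=10, X=10
10 + 10 + 10 = 30

30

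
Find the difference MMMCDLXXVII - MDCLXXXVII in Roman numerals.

MMMCDLXXVII = 3477
MDCLXXXVII = 1687
3477 - 1687 = 1790

MDCCXC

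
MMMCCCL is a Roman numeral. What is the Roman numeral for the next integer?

MMMCCCL = 3350, so the next integer is 3350 + 1 = 3351

MMMCCCLI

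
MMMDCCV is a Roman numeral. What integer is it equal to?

MMMDCCV: M=1000, M=1000, M=1000, D=500, C=100, C=100, V=5
1000 + 1000 + 1000 + 500 + 100 + 100 + 5 = 3705

3705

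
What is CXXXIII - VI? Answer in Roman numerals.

CXXXIII = 133
VI = 6
133 - 6 = 127

CXXVII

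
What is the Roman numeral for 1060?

Convert 1060 to Roman numerals:
  1060 contains 1×1000 (M)
  60 contains 1×50 (L)
  10 contains 1×10 (X)

MLX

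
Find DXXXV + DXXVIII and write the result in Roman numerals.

DXXXV = 535
DXXVIII = 528
535 + 528 = 1063

MLXIII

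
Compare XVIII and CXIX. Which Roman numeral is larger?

XVIII = 18
CXIX = 119
119 is larger

CXIX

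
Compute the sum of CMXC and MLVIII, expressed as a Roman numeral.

CMXC = 990
MLVIII = 1058
990 + 1058 = 2048

MMXLVIII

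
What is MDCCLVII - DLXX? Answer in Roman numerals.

MDCCLVII = 1757
DLXX = 570
1757 - 570 = 1187

MCLXXXVII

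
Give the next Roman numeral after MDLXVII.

MDLXVII = 1567; next is 1568

MDLXVIII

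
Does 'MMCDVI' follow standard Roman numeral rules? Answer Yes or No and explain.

'MMCDVI': Check the rules: uses only the symbols I, V, X, L, C, D, M; no symbol is repeated more than three times in a row; V, L and D each appear at most once; the only place a smaller symbol precedes a larger one is the allowed subtractive pair CD, the symbol right after such a pair (if any) is smaller than the pair's first symbol, and otherwise the values never increase from left to right. Value: M (1000) + M (1000) + CD (400) + V (5) + I (1) = 2406. So it is a valid standard Roman numeral.

Yes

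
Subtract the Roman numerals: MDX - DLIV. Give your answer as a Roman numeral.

MDX = 1510
DLIV = 554
1510 - 554 = 956

CMLVI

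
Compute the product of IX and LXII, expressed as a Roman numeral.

IX = 9
LXII = 62
9 × 62 = 558

DLVIII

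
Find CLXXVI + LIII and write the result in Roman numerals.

CLXXVI = 176
LIII = 53
176 + 53 = 229

CCXXIX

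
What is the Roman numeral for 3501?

Convert 3501 to Roman numerals:
  3501 contains 3×1000 (MMM)
  501 contains 1×500 (D)
  1 contains 1×1 (I)

MMMDI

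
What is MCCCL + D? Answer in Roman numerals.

MCCCL = 1350
D = 500
1350 + 500 = 1850

MDCCCL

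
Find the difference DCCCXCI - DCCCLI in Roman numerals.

DCCCXCI = 891
DCCCLI = 851
891 - 851 = 40

XL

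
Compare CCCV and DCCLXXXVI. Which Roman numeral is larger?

CCCV = 305
DCCLXXXVI = 786
786 is larger

DCCLXXXVI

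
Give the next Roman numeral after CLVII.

CLVII = 157, so the next integer is 157 + 1 = 158

CLVIII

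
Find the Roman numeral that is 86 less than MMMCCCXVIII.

MMMCCCXVIII = 3318
3318 - 86 = 3232

MMMCCXXXII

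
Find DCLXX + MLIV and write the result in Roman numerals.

DCLXX = 670
MLIV = 1054
670 + 1054 = 1724

MDCCXXIV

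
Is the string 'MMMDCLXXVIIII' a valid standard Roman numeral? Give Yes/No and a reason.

'MMMDCLXXVIIII': More than 3 consecutive I's

No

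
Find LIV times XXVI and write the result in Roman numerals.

LIV = 54
XXVI = 26
54 × 26 = 1404

MCDIV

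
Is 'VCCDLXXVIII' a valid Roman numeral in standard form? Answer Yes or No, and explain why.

'VCCDLXXVIII': V should not appear more than once

No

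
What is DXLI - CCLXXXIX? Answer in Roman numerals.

DXLI = 541
CCLXXXIX = 289
541 - 289 = 252

CCLII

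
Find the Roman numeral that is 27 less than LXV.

LXV = 65
65 - 27 = 38

XXXVIII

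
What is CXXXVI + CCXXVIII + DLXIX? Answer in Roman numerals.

CXXXVI = 136, CCXXVIII = 228, DLXIX = 569
136 + 228 = 364
364 + 569 = 933

CMXXXIII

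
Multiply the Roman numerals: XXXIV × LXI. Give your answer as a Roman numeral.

XXXIV = 34
LXI = 61
34 × 61 = 2074

MMLXXIV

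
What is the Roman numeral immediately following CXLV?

CXLV = 145; next is 146

CXLVI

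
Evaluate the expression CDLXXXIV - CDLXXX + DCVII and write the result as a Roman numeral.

CDLXXXIV = 484, CDLXXX = 480, DCVII = 607
484 - 480 = 4
4 + 607 = 611

DCXI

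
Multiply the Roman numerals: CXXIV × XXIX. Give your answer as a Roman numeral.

CXXIV = 124
XXIX = 29
124 × 29 = 3596

MMMDXCVI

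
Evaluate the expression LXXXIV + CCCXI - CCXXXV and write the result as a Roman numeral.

LXXXIV = 84, CCCXI = 311, CCXXXV = 235
84 + 311 = 395
395 - 235 = 160

CLX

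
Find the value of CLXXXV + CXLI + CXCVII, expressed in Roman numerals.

CLXXXV = 185, CXLI = 141, CXCVII = 197
185 + 141 = 326
326 + 197 = 523

DXXIII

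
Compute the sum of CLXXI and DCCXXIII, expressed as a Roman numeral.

CLXXI = 171
DCCXXIII = 723
171 + 723 = 894

DCCCXCIV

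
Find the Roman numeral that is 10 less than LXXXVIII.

LXXXVIII = 88
88 - 10 = 78

LXXVIII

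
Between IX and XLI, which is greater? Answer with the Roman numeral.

IX = 9
XLI = 41
41 is larger

XLI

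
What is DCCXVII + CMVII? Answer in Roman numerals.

DCCXVII = 717
CMVII = 907
717 + 907 = 1624

MDCXXIV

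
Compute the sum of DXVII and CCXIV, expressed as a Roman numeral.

DXVII = 517
CCXIV = 214
517 + 214 = 731

DCCXXXI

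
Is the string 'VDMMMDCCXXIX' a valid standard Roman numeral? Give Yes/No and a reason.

'VDMMMDCCXXIX': D should not appear more than once

No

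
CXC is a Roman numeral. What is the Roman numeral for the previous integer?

CXC = 190, so the previous integer is 190 - 1 = 189

CLXXXIX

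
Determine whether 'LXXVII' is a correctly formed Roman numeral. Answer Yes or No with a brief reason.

'LXXVII': Check the rules: uses only the symbols I, V, X, L, C, D, M; no symbol is repeated more than three times in a row; V, L and D each appear at most once; no smaller symbol precedes a larger one (values never increase from left to right). Value: L (50) + X (10) + X (10) + V (5) + I (1) + I (1) = 77. So it is a valid standard Roman numeral.

Yes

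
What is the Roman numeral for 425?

Convert 425 to Roman numerals:
  425 contains 1×400 (CD)
  25 contains 2×10 (XX)
  5 contains 1×5 (V)

CDXXV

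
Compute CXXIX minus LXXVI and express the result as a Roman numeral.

CXXIX = 129
LXXVI = 76
129 - 76 = 53

LIII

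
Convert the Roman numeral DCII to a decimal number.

DCII: D=500, C=100, I=1, I=1
500 + 100 + 1 + 1 = 602

602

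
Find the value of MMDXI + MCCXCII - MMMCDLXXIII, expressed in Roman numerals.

MMDXI = 2511, MCCXCII = 1292, MMMCDLXXIII = 3473
2511 + 1292 = 3803
3803 - 3473 = 330

CCCXXX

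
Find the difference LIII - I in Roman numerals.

LIII = 53
I = 1
53 - 1 = 52

LII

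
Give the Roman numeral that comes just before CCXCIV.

CCXCIV = 294; previous is 293

CCXCIII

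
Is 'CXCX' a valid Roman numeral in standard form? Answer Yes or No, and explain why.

'CXCX': X cannot come right after the subtractive pair XC: once X is subtracted in XC, the next symbol must be smaller than X

No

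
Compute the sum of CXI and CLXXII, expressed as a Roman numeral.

CXI = 111
CLXXII = 172
111 + 172 = 283

CCLXXXIII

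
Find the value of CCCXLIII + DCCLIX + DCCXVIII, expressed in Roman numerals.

CCCXLIII = 343, DCCLIX = 759, DCCXVIII = 718
343 + 759 = 1102
1102 + 718 = 1820

MDCCCXX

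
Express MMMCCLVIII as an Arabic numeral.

MMMCCLVIII: M=1000, M=1000, M=1000, C=100, C=100, L=50, V=5, I=1, I=1, I=1
1000 + 1000 + 1000 + 100 + 100 + 50 + 5 + 1 + 1 + 1 = 3258

3258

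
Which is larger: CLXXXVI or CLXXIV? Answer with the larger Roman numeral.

CLXXXVI = 186
CLXXIV = 174
186 is larger

CLXXXVI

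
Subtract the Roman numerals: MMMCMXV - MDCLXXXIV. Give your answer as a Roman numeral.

MMMCMXV = 3915
MDCLXXXIV = 1684
3915 - 1684 = 2231

MMCCXXXI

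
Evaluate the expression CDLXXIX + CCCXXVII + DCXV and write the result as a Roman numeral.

CDLXXIX = 479, CCCXXVII = 327, DCXV = 615
479 + 327 = 806
806 + 615 = 1421

MCDXXI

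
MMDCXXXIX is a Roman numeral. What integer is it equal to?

MMDCXXXIX: M=1000, M=1000, D=500, C=100, X=10, X=10, X=10, IX=9
1000 + 1000 + 500 + 100 + 10 + 10 + 10 + 9 = 2639

2639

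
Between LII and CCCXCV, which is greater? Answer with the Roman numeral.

LII = 52
CCCXCV = 395
395 is larger

CCCXCV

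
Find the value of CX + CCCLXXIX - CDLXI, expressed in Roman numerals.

CX = 110, CCCLXXIX = 379, CDLXI = 461
110 + 379 = 489
489 - 461 = 28

XXVIII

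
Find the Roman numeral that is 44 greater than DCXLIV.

DCXLIV = 644
644 + 44 = 688

DCLXXXVIII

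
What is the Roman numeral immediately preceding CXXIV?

CXXIV = 124; previous is 123

CXXIII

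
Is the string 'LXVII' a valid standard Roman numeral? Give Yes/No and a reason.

'LXVII': Check the rules: uses only the symbols I, V, X, L, C, D, M; no symbol is repeated more than three times in a row; V, L and D each appear at most once; no smaller symbol precedes a larger one (values never increase from left to right). Value: L (50) + X (10) + V (5) + I (1) + I (1) = 67. So it is a valid standard Roman numeral.

Yes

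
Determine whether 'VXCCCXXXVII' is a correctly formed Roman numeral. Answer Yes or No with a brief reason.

'VXCCCXXXVII': V should not appear more than once

No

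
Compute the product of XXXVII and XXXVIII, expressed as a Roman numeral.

XXXVII = 37
XXXVIII = 38
37 × 38 = 1406

MCDVI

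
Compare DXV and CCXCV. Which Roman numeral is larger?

DXV = 515
CCXCV = 295
515 is larger

DXV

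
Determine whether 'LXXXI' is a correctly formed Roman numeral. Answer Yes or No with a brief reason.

'LXXXI': Check the rules: uses only the symbols I, V, X, L, C, D, M; no symbol is repeated more than three times in a row; V, L and D each appear at most once; no smaller symbol precedes a larger one (values never increase from left to right). Value: L (50) + X (10) + X (10) + X (10) + I (1) = 81. So it is a valid standard Roman numeral.

Yes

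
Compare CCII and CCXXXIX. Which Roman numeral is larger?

CCII = 202
CCXXXIX = 239
239 is larger

CCXXXIX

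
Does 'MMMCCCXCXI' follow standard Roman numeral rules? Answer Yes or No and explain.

'MMMCCCXCXI': X cannot come right after the subtractive pair XC: once X is subtracted in XC, the next symbol must be smaller than X

No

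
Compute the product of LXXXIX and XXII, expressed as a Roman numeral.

LXXXIX = 89
XXII = 22
89 × 22 = 1958

MCMLVIII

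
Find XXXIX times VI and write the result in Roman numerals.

XXXIX = 39
VI = 6
39 × 6 = 234

CCXXXIV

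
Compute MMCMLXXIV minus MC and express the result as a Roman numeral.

MMCMLXXIV = 2974
MC = 1100
2974 - 1100 = 1874

MDCCCLXXIV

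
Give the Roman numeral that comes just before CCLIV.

CCLIV = 254, so the previous integer is 254 - 1 = 253

CCLIII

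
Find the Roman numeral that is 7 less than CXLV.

CXLV = 145
145 - 7 = 138

CXXXVIII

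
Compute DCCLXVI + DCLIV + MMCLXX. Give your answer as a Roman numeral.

DCCLXVI = 766, DCLIV = 654, MMCLXX = 2170
766 + 654 = 1420
1420 + 2170 = 3590

MMMDXC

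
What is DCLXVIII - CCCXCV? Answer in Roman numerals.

DCLXVIII = 668
CCCXCV = 395
668 - 395 = 273

CCLXXIII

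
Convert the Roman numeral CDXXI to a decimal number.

CDXXI: CD=400, X=10, X=10, I=1
400 + 10 + 10 + 1 = 421

421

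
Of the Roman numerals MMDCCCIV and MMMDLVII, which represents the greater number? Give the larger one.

MMDCCCIV = 2804
MMMDLVII = 3557
3557 is larger

MMMDLVII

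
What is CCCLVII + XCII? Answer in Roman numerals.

CCCLVII = 357
XCII = 92
357 + 92 = 449

CDXLIX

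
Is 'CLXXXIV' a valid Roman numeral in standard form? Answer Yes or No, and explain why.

'CLXXXIV': Check the rules: uses only the symbols I, V, X, L, C, D, M; no symbol is repeated more than three times in a row; V, L and D each appear at most once; the only place a smaller symbol precedes a larger one is the allowed subtractive pair IV, the symbol right after such a pair (if any) is smaller than the pair's first symbol, and otherwise the values never increase from left to right. Value: C (100) + L (50) + X (10) + X (10) + X (10) + IV (4) = 184. So it is a valid standard Roman numeral.

Yes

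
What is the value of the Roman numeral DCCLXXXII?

DCCLXXXII: D=500, C=100, C=100, L=50, X=10, X=10, X=10, I=1, I=1
500 + 100 + 100 + 50 + 10 + 10 + 10 + 1 + 1 = 782

782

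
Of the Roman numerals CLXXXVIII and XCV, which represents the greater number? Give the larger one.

CLXXXVIII = 188
XCV = 95
188 is larger

CLXXXVIII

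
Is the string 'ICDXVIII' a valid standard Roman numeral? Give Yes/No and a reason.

'ICDXVIII': Invalid subtractive combination: IC

No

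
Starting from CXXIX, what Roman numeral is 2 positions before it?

CXXIX = 129
129 - 2 = 127

CXXVII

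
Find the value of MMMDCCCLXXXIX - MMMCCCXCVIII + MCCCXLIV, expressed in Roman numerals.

MMMDCCCLXXXIX = 3889, MMMCCCXCVIII = 3398, MCCCXLIV = 1344
3889 - 3398 = 491
491 + 1344 = 1835

MDCCCXXXV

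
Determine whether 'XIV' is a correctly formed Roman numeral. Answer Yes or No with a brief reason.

'XIV': Check the rules: uses only the symbols I, V, X, L, C, D, M; no symbol is repeated more than three times in a row; V, L and D each appear at most once; the only place a smaller symbol precedes a larger one is the allowed subtractive pair IV, the symbol right after such a pair (if any) is smaller than the pair's first symbol, and otherwise the values never increase from left to right. Value: X (10) + IV (4) = 14. So it is a valid standard Roman numeral.

Yes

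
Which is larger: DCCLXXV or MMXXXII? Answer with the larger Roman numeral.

DCCLXXV = 775
MMXXXII = 2032
2032 is larger

MMXXXII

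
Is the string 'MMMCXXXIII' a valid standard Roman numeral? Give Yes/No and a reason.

'MMMCXXXIII': Check the rules: uses only the symbols I, V, X, L, C, D, M; no symbol is repeated more than three times in a row; V, L and D each appear at most once; no smaller symbol precedes a larger one (values never increase from left to right). Value: M (1000) + M (1000) + M (1000) + C (100) + X (10) + X (10) + X (10) + I (1) + I (1) + I (1) = 3133. So it is a valid standard Roman numeral.

Yes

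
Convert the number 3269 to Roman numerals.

Convert 3269 to Roman numerals:
  3269 contains 3×1000 (MMM)
  269 contains 2×100 (CC)
  69 contains 1×50 (L)
  19 contains 1×10 (X)
  9 contains 1×9 (IX)

MMMCCLXIX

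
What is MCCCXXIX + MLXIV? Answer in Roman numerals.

MCCCXXIX = 1329
MLXIV = 1064
1329 + 1064 = 2393

MMCCCXCIII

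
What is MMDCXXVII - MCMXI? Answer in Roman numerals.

MMDCXXVII = 2627
MCMXI = 1911
2627 - 1911 = 716

DCCXVI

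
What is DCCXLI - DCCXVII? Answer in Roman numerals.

DCCXLI = 741
DCCXVII = 717
741 - 717 = 24

XXIV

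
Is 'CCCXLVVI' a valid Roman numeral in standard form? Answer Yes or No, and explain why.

'CCCXLVVI': V should not appear more than once

No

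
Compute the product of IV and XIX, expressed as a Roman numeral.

IV = 4
XIX = 19
4 × 19 = 76

LXXVI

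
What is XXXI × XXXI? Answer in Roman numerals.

XXXI = 31
XXXI = 31
31 × 31 = 961

CMLXI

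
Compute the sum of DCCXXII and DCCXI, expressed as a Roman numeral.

DCCXXII = 722
DCCXI = 711
722 + 711 = 1433

MCDXXXIII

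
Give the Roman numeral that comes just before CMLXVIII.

CMLXVIII = 968; previous is 967

CMLXVII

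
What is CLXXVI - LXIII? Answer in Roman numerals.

CLXXVI = 176
LXIII = 63
176 - 63 = 113

CXIII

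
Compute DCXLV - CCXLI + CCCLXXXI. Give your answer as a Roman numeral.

DCXLV = 645, CCXLI = 241, CCCLXXXI = 381
645 - 241 = 404
404 + 381 = 785

DCCLXXXV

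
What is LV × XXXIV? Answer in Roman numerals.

LV = 55
XXXIV = 34
55 × 34 = 1870

MDCCCLXX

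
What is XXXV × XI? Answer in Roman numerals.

XXXV = 35
XI = 11
35 × 11 = 385

CCCLXXXV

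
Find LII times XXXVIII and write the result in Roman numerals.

LII = 52
XXXVIII = 38
52 × 38 = 1976

MCMLXXVI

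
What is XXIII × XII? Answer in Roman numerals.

XXIII = 23
XII = 12
23 × 12 = 276

CCLXXVI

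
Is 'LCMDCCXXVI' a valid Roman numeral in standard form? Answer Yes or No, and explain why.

'LCMDCCXXVI': Invalid subtractive combination: LC

No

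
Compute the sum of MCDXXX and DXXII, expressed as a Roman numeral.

MCDXXX = 1430
DXXII = 522
1430 + 522 = 1952

MCMLII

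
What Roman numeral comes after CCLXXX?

CCLXXX = 280; next is 281

CCLXXXI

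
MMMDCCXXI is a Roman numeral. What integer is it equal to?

MMMDCCXXI: M=1000, M=1000, M=1000, D=500, C=100, C=100, X=10, X=10, I=1
1000 + 1000 + 1000 + 500 + 100 + 100 + 10 + 10 + 1 = 3721

3721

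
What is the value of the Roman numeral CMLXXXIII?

CMLXXXIII: CM=900, L=50, X=10, X=10, X=10, I=1, I=1, I=1
900 + 50 + 10 + 10 + 10 + 1 + 1 + 1 = 983

983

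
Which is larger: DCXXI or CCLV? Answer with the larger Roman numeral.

DCXXI = 621
CCLV = 255
621 is larger

DCXXI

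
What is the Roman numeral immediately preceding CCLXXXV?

CCLXXXV = 285; previous is 284

CCLXXXIV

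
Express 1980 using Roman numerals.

Convert 1980 to Roman numerals:
  1980 contains 1×1000 (M)
  980 contains 1×900 (CM)
  80 contains 1×50 (L)
  30 contains 3×10 (XXX)

MCMLXXX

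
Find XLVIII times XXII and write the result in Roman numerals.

XLVIII = 48
XXII = 22
48 × 22 = 1056

MLVI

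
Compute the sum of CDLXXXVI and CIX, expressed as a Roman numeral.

CDLXXXVI = 486
CIX = 109
486 + 109 = 595

DXCV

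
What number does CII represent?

CII: C=100, I=1, I=1
100 + 1 + 1 = 102

102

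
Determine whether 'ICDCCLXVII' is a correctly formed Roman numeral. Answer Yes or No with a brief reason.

'ICDCCLXVII': Invalid subtractive combination: IC

No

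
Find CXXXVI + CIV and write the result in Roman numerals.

CXXXVI = 136
CIV = 104
136 + 104 = 240

CCXL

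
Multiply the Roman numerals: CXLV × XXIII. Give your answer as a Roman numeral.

CXLV = 145
XXIII = 23
145 × 23 = 3335

MMMCCCXXXV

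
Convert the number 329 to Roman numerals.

Convert 329 to Roman numerals:
  329 contains 3×100 (CCC)
  29 contains 2×10 (XX)
  9 contains 1×9 (IX)

CCCXXIX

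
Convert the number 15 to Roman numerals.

Convert 15 to Roman numerals:
  15 contains 1×10 (X)
  5 contains 1×5 (V)

XV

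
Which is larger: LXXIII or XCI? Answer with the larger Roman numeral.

LXXIII = 73
XCI = 91
91 is larger

XCI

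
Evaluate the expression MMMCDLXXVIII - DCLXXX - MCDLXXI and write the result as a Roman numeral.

MMMCDLXXVIII = 3478, DCLXXX = 680, MCDLXXI = 1471
3478 - 680 = 2798
2798 - 1471 = 1327

MCCCXXVII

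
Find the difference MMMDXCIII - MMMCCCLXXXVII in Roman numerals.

MMMDXCIII = 3593
MMMCCCLXXXVII = 3387
3593 - 3387 = 206

CCVI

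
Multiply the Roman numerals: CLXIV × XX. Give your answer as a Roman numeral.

CLXIV = 164
XX = 20
164 × 20 = 3280

MMMCCLXXX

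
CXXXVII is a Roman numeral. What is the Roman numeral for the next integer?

CXXXVII = 137; next is 138

CXXXVIII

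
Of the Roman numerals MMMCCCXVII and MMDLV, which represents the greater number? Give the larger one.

MMMCCCXVII = 3317
MMDLV = 2555
3317 is larger

MMMCCCXVII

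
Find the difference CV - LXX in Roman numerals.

CV = 105
LXX = 70
105 - 70 = 35

XXXV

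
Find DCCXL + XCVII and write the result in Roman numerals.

DCCXL = 740
XCVII = 97
740 + 97 = 837

DCCCXXXVII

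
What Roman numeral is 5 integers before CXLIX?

CXLIX = 149
149 - 5 = 144

CXLIV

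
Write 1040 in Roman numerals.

Convert 1040 to Roman numerals:
  1040 contains 1×1000 (M)
  40 contains 1×40 (XL)

MXL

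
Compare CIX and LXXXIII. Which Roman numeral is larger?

CIX = 109
LXXXIII = 83
109 is larger

CIX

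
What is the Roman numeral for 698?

Convert 698 to Roman numerals:
  698 contains 1×500 (D)
  198 contains 1×100 (C)
  98 contains 1×90 (XC)
  8 contains 1×5 (V)
  3 contains 3×1 (III)

DCXCVIII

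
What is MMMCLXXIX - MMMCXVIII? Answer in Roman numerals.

MMMCLXXIX = 3179
MMMCXVIII = 3118
3179 - 3118 = 61

LXI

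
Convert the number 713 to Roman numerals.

Convert 713 to Roman numerals:
  713 contains 1×500 (D)
  213 contains 2×100 (CC)
  13 contains 1×10 (X)
  3 contains 3×1 (III)

DCCXIII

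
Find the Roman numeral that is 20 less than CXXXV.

CXXXV = 135
135 - 20 = 115

CXV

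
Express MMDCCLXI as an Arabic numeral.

MMDCCLXI: M=1000, M=1000, D=500, C=100, C=100, L=50, X=10, I=1
1000 + 1000 + 500 + 100 + 100 + 50 + 10 + 1 = 2761

2761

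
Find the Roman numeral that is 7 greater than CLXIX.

CLXIX = 169
169 + 7 = 176

CLXXVI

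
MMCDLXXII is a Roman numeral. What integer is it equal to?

MMCDLXXII: M=1000, M=1000, CD=400, L=50, X=10, X=10, I=1, I=1
1000 + 1000 + 400 + 50 + 10 + 10 + 1 + 1 = 2472

2472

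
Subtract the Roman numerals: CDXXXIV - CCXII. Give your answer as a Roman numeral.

CDXXXIV = 434
CCXII = 212
434 - 212 = 222

CCXXII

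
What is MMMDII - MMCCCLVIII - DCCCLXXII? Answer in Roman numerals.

MMMDII = 3502, MMCCCLVIII = 2358, DCCCLXXII = 872
3502 - 2358 = 1144
1144 - 872 = 272

CCLXXII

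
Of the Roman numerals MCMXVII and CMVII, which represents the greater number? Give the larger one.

MCMXVII = 1917
CMVII = 907
1917 is larger

MCMXVII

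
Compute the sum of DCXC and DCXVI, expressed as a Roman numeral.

DCXC = 690
DCXVI = 616
690 + 616 = 1306

MCCCVI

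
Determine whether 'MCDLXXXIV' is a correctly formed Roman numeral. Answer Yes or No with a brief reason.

'MCDLXXXIV': Check the rules: uses only the symbols I, V, X, L, C, D, M; no symbol is repeated more than three times in a row; V, L and D each appear at most once; the only places a smaller symbol precedes a larger one are the allowed subtractive pairs CD, IV, the symbol right after such a pair (if any) is smaller than the pair's first symbol, and otherwise the values never increase from left to right. Value: M (1000) + CD (400) + L (50) + X (10) + X (10) + X (10) + IV (4) = 1484. So it is a valid standard Roman numeral.

Yes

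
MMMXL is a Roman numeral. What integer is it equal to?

MMMXL: M=1000, M=1000, M=1000, XL=40
1000 + 1000 + 1000 + 40 = 3040

3040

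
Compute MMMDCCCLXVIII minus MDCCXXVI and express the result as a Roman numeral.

MMMDCCCLXVIII = 3868
MDCCXXVI = 1726
3868 - 1726 = 2142

MMCXLII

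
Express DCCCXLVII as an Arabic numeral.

DCCCXLVII: D=500, C=100, C=100, C=100, XL=40, V=5, I=1, I=1
500 + 100 + 100 + 100 + 40 + 5 + 1 + 1 = 847

847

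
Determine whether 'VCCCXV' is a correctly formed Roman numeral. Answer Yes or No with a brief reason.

'VCCCXV': V should not appear more than once

No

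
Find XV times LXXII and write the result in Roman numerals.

XV = 15
LXXII = 72
15 × 72 = 1080

MLXXX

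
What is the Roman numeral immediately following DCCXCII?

DCCXCII = 792; next is 793

DCCXCIII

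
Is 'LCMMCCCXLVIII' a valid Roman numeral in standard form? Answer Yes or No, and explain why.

'LCMMCCCXLVIII': L should not appear more than once

No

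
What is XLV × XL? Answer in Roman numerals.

XLV = 45
XL = 40
45 × 40 = 1800

MDCCC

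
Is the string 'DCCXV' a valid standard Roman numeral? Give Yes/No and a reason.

'DCCXV': Check the rules: uses only the symbols I, V, X, L, C, D, M; no symbol is repeated more than three times in a row; V, L and D each appear at most once; no smaller symbol precedes a larger one (values never increase from left to right). Value: D (500) + C (100) + C (100) + X (10) + V (5) = 715. So it is a valid standard Roman numeral.

Yes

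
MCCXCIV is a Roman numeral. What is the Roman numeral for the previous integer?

MCCXCIV = 1294, so the previous integer is 1294 - 1 = 1293

MCCXCIII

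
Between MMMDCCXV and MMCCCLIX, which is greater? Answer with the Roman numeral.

MMMDCCXV = 3715
MMCCCLIX = 2359
3715 is larger

MMMDCCXV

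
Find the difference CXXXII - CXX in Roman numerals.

CXXXII = 132
CXX = 120
132 - 120 = 12

XII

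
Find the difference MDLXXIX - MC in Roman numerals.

MDLXXIX = 1579
MC = 1100
1579 - 1100 = 479

CDLXXIX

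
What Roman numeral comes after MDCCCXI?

MDCCCXI = 1811, so the next integer is 1811 + 1 = 1812

MDCCCXII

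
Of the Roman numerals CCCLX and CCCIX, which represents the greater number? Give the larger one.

CCCLX = 360
CCCIX = 309
360 is larger

CCCLX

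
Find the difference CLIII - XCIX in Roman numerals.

CLIII = 153
XCIX = 99
153 - 99 = 54

LIV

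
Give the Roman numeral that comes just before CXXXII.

CXXXII = 132, so the previous integer is 132 - 1 = 131

CXXXI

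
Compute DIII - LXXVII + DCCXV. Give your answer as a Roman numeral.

DIII = 503, LXXVII = 77, DCCXV = 715
503 - 77 = 426
426 + 715 = 1141

MCXLI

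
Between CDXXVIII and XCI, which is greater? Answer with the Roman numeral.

CDXXVIII = 428
XCI = 91
428 is larger

CDXXVIII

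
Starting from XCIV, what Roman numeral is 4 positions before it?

XCIV = 94
94 - 4 = 90

XC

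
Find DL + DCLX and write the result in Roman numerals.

DL = 550
DCLX = 660
550 + 660 = 1210

MCCX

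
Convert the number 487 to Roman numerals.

Convert 487 to Roman numerals:
  487 contains 1×400 (CD)
  87 contains 1×50 (L)
  37 contains 3×10 (XXX)
  7 contains 1×5 (V)
  2 contains 2×1 (II)

CDLXXXVII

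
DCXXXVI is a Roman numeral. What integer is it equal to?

DCXXXVI: D=500, C=100, X=10, X=10, X=10, V=5, I=1
500 + 100 + 10 + 10 + 10 + 5 + 1 = 636

636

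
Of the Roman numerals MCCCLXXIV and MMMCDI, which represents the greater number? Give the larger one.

MCCCLXXIV = 1374
MMMCDI = 3401
3401 is larger

MMMCDI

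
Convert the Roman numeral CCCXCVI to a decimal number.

CCCXCVI: C=100, C=100, C=100, XC=90, V=5, I=1
100 + 100 + 100 + 90 + 5 + 1 = 396

396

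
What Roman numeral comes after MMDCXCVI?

MMDCXCVI = 2696; next is 2697

MMDCXCVII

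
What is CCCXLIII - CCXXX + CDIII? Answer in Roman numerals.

CCCXLIII = 343, CCXXX = 230, CDIII = 403
343 - 230 = 113
113 + 403 = 516

DXVI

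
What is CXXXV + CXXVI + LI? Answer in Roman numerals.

CXXXV = 135, CXXVI = 126, LI = 51
135 + 126 = 261
261 + 51 = 312

CCCXII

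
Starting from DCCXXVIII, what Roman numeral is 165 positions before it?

DCCXXVIII = 728
728 - 165 = 563

DLXIII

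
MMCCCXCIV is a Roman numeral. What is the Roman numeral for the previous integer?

MMCCCXCIV = 2394; previous is 2393

MMCCCXCIII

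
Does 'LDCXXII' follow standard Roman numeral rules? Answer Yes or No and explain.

'LDCXXII': Invalid subtractive combination: LD

No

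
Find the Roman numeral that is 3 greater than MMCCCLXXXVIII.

MMCCCLXXXVIII = 2388
2388 + 3 = 2391

MMCCCXCI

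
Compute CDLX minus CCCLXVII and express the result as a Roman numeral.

CDLX = 460
CCCLXVII = 367
460 - 367 = 93

XCIII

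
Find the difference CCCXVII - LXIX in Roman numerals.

CCCXVII = 317
LXIX = 69
317 - 69 = 248

CCXLVIII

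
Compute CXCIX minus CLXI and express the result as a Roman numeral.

CXCIX = 199
CLXI = 161
199 - 161 = 38

XXXVIII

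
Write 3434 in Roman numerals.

Convert 3434 to Roman numerals:
  3434 contains 3×1000 (MMM)
  434 contains 1×400 (CD)
  34 contains 3×10 (XXX)
  4 contains 1×4 (IV)

MMMCDXXXIV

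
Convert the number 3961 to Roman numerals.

Convert 3961 to Roman numerals:
  3961 contains 3×1000 (MMM)
  961 contains 1×900 (CM)
  61 contains 1×50 (L)
  11 contains 1×10 (X)
  1 contains 1×1 (I)

MMMCMLXI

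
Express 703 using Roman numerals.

Convert 703 to Roman numerals:
  703 contains 1×500 (D)
  203 contains 2×100 (CC)
  3 contains 3×1 (III)

DCCIII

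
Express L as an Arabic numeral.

L: L=50

50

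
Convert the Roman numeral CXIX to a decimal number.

CXIX: C=100, X=10, IX=9
100 + 10 + 9 = 119

119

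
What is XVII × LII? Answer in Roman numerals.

XVII = 17
LII = 52
17 × 52 = 884

DCCCLXXXIV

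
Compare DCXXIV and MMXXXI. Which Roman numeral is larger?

DCXXIV = 624
MMXXXI = 2031
2031 is larger

MMXXXI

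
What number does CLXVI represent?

CLXVI: C=100, L=50, X=10, V=5, I=1
100 + 50 + 10 + 5 + 1 = 166

166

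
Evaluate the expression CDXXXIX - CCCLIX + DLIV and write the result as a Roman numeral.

CDXXXIX = 439, CCCLIX = 359, DLIV = 554
439 - 359 = 80
80 + 554 = 634

DCXXXIV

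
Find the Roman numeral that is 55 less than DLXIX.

DLXIX = 569
569 - 55 = 514

DXIV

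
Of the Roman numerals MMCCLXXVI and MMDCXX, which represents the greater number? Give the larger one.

MMCCLXXVI = 2276
MMDCXX = 2620
2620 is larger

MMDCXX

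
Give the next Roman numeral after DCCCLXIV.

DCCCLXIV = 864, so the next integer is 864 + 1 = 865

DCCCLXV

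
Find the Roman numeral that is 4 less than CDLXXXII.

CDLXXXII = 482
482 - 4 = 478

CDLXXVIII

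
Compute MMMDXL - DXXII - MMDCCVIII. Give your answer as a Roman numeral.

MMMDXL = 3540, DXXII = 522, MMDCCVIII = 2708
3540 - 522 = 3018
3018 - 2708 = 310

CCCX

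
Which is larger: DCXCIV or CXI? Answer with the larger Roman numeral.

DCXCIV = 694
CXI = 111
694 is larger

DCXCIV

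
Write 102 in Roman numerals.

Convert 102 to Roman numerals:
  102 contains 1×100 (C)
  2 contains 2×1 (II)

CII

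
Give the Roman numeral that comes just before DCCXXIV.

DCCXXIV = 724; previous is 723

DCCXXIII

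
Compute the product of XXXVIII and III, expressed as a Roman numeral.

XXXVIII = 38
III = 3
38 × 3 = 114

CXIV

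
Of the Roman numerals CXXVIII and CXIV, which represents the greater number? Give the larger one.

CXXVIII = 128
CXIV = 114
128 is larger

CXXVIII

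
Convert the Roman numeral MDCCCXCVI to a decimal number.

MDCCCXCVI: M=1000, D=500, C=100, C=100, C=100, XC=90, V=5, I=1
1000 + 500 + 100 + 100 + 100 + 90 + 5 + 1 = 1896

1896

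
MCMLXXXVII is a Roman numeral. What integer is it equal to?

MCMLXXXVII: M=1000, CM=900, L=50, X=10, X=10, X=10, V=5, I=1, I=1
1000 + 900 + 50 + 10 + 10 + 10 + 5 + 1 + 1 = 1987

1987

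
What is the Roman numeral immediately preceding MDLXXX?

MDLXXX = 1580, so the previous integer is 1580 - 1 = 1579

MDLXXIX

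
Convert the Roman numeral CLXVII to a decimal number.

CLXVII: C=100, L=50, X=10, V=5, I=1, I=1
100 + 50 + 10 + 5 + 1 + 1 = 167

167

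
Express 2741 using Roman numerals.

Convert 2741 to Roman numerals:
  2741 contains 2×1000 (MM)
  741 contains 1×500 (D)
  241 contains 2×100 (CC)
  41 contains 1×40 (XL)
  1 contains 1×1 (I)

MMDCCXLI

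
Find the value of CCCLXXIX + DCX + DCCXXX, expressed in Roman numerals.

CCCLXXIX = 379, DCX = 610, DCCXXX = 730
379 + 610 = 989
989 + 730 = 1719

MDCCXIX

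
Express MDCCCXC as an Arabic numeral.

MDCCCXC: M=1000, D=500, C=100, C=100, C=100, XC=90
1000 + 500 + 100 + 100 + 100 + 90 = 1890

1890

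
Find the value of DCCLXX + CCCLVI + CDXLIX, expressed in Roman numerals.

DCCLXX = 770, CCCLVI = 356, CDXLIX = 449
770 + 356 = 1126
1126 + 449 = 1575

MDLXXV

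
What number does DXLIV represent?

DXLIV: D=500, XL=40, IV=4
500 + 40 + 4 = 544

544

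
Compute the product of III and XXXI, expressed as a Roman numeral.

III = 3
XXXI = 31
3 × 31 = 93

XCIII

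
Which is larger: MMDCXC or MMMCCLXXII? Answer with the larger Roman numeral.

MMDCXC = 2690
MMMCCLXXII = 3272
3272 is larger

MMMCCLXXII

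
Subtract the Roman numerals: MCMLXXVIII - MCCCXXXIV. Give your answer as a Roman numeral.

MCMLXXVIII = 1978
MCCCXXXIV = 1334
1978 - 1334 = 644

DCXLIV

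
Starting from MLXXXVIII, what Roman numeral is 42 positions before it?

MLXXXVIII = 1088
1088 - 42 = 1046

MXLVI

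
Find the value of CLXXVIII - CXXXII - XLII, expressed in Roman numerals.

CLXXVIII = 178, CXXXII = 132, XLII = 42
178 - 132 = 46
46 - 42 = 4

IV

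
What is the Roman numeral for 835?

Convert 835 to Roman numerals:
  835 contains 1×500 (D)
  335 contains 3×100 (CCC)
  35 contains 3×10 (XXX)
  5 contains 1×5 (V)

DCCCXXXV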